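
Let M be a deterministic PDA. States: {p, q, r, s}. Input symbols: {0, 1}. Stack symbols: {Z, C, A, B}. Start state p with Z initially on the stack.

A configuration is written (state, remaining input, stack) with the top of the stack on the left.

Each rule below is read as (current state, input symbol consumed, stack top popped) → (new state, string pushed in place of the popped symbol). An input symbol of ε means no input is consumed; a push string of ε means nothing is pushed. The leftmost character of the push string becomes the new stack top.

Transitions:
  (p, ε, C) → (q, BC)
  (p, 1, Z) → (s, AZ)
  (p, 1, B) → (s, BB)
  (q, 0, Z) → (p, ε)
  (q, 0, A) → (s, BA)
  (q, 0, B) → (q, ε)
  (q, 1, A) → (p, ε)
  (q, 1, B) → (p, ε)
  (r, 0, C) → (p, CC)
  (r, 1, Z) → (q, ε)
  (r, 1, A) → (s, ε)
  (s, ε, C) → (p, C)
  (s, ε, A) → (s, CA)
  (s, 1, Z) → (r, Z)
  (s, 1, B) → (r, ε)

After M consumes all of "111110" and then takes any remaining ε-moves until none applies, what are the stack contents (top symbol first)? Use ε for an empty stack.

(p, 111110, Z)
  read 1, top Z: go to s, push AZ → (s, 11110, AZ)
  ε-move, top A: go to s, push CA → (s, 11110, CAZ)
  ε-move, top C: go to p, push C → (p, 11110, CAZ)
  ε-move, top C: go to q, push BC → (q, 11110, BCAZ)
  read 1, top B: go to p, push ε → (p, 1110, CAZ)
  ε-move, top C: go to q, push BC → (q, 1110, BCAZ)
  read 1, top B: go to p, push ε → (p, 110, CAZ)
  ε-move, top C: go to q, push BC → (q, 110, BCAZ)
  read 1, top B: go to p, push ε → (p, 10, CAZ)
  ε-move, top C: go to q, push BC → (q, 10, BCAZ)
  read 1, top B: go to p, push ε → (p, 0, CAZ)
  ε-move, top C: go to q, push BC → (q, 0, BCAZ)
  read 0, top B: go to q, push ε → (q, ε, CAZ)
All input consumed in state q with stack CAZ.

CAZ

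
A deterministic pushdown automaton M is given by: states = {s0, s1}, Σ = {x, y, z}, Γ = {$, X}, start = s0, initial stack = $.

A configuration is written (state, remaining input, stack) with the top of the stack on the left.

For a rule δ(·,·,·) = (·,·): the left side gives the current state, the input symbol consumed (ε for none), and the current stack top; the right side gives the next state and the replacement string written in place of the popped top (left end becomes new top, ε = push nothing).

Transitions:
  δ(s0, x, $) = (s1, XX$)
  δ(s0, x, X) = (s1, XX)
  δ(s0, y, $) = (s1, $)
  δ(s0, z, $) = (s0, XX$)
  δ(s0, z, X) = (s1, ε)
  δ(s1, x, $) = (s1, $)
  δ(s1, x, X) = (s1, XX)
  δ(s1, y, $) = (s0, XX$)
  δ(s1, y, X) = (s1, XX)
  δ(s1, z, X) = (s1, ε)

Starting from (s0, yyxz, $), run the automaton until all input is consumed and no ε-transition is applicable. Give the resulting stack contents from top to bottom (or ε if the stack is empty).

(s0, yyxz, $) ⊢ (s1, yxz, $) ⊢ (s0, xz, XX$) ⊢ (s1, z, XXX$) ⊢ (s1, ε, XX$)
All input consumed in state s1 with stack XX$.

XX$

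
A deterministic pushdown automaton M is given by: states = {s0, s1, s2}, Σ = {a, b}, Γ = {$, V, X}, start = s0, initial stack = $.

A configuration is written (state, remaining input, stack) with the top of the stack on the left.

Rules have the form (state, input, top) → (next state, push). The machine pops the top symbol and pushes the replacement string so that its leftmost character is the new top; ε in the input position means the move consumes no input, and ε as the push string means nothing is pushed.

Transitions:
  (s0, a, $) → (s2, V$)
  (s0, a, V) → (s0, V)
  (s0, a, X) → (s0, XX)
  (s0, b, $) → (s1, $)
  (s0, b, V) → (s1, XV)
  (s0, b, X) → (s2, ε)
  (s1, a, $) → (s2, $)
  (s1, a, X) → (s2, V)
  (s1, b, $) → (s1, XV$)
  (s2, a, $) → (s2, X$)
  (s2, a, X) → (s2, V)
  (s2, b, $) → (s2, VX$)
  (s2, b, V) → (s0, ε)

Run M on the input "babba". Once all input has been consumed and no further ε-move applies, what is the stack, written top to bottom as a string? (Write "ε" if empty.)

XX$

(s0, babba, $) ⊢ (s1, abba, $) ⊢ (s2, bba, $) ⊢ (s2, ba, VX$) ⊢ (s0, a, X$) ⊢ (s0, ε, XX$)
All input consumed in state s0 with stack XX$.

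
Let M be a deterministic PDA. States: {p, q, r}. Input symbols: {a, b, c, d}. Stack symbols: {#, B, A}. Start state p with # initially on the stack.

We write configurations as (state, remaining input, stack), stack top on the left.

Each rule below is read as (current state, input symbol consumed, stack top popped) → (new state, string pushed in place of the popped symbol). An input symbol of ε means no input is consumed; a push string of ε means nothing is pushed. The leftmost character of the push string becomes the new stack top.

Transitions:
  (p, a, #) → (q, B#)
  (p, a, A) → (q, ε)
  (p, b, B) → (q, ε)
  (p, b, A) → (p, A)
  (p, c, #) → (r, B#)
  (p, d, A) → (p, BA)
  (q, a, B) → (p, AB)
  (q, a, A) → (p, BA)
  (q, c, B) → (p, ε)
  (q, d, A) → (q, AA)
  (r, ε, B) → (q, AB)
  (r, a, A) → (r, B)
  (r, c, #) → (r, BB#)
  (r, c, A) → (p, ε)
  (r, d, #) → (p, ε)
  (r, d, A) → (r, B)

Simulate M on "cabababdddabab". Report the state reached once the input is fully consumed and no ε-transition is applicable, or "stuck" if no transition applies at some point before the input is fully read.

(p, cabababdddabab, #) ⊢ (r, abababdddabab, B#) ⊢ (q, abababdddabab, AB#) ⊢ (p, bababdddabab, BAB#) ⊢ (q, ababdddabab, AB#) ⊢ (p, babdddabab, BAB#) ⊢ (q, abdddabab, AB#) ⊢ (p, bdddabab, BAB#) ⊢ (q, dddabab, AB#) ⊢ (q, ddabab, AAB#) ⊢ (q, dabab, AAAB#) ⊢ (q, abab, AAAAB#) ⊢ (p, bab, BAAAAB#) ⊢ (q, ab, AAAAB#) ⊢ (p, b, BAAAAB#) ⊢ (q, ε, AAAAB#)
All input consumed; M is in state q.

q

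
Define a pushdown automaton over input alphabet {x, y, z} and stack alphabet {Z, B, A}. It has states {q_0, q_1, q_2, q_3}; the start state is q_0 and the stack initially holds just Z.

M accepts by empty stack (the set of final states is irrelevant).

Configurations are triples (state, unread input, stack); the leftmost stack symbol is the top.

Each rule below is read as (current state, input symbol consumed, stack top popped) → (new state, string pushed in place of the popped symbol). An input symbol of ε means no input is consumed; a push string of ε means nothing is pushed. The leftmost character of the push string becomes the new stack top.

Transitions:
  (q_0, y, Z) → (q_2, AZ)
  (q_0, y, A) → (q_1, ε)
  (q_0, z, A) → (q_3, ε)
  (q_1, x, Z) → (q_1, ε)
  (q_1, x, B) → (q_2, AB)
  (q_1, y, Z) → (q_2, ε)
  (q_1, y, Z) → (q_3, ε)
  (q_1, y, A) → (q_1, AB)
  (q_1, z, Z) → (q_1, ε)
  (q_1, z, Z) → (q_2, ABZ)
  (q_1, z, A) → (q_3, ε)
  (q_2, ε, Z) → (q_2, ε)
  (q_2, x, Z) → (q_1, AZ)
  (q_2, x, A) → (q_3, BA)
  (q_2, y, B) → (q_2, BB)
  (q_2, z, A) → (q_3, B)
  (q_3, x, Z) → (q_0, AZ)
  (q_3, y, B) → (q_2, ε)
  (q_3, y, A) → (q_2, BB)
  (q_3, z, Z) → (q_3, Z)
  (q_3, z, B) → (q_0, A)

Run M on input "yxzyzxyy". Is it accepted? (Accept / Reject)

Accept

One accepting computation: (q_0, yxzyzxyy, Z) ⊢ (q_2, xzyzxyy, AZ) ⊢ (q_3, zyzxyy, BAZ) ⊢ (q_0, yzxyy, AAZ) ⊢ (q_1, zxyy, AZ) ⊢ (q_3, xyy, Z) ⊢ (q_0, yy, AZ) ⊢ (q_1, y, Z) ⊢ (q_2, ε, ε)
All input consumed and the stack is empty.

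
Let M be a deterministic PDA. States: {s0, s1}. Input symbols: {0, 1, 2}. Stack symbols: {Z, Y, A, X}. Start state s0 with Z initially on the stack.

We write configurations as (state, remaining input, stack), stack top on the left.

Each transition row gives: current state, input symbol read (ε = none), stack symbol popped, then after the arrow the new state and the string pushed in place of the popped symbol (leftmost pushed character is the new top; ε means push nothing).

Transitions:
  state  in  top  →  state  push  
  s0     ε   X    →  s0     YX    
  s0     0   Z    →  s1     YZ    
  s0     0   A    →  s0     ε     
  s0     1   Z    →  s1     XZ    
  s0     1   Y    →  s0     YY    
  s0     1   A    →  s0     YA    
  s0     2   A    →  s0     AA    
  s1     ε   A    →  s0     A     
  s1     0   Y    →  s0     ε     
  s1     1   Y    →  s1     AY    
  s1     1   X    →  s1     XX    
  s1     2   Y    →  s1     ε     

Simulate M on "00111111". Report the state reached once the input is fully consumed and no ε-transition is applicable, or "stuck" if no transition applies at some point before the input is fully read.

(s0, 00111111, Z) ⊢ (s1, 0111111, YZ) ⊢ (s0, 111111, Z) ⊢ (s1, 11111, XZ) ⊢ (s1, 1111, XXZ) ⊢ (s1, 111, XXXZ) ⊢ (s1, 11, XXXXZ) ⊢ (s1, 1, XXXXXZ) ⊢ (s1, ε, XXXXXXZ)
All input consumed; M is in state s1.

s1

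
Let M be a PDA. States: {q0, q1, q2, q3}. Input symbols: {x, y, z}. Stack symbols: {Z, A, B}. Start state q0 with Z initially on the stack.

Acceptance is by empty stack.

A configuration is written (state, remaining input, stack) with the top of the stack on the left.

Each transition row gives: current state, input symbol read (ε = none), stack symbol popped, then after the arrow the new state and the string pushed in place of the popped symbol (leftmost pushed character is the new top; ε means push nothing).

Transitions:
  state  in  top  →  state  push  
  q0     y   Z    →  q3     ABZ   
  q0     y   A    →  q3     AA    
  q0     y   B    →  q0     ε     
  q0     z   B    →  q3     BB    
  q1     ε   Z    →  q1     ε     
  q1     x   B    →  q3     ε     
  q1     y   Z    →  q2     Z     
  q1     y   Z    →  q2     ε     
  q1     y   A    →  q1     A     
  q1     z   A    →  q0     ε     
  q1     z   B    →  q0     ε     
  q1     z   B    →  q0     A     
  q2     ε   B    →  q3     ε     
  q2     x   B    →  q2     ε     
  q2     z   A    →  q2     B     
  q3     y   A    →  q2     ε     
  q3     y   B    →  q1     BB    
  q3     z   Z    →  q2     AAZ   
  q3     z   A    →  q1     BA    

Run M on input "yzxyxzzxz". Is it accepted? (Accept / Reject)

Reject

No computation consumes all input and empties the stack.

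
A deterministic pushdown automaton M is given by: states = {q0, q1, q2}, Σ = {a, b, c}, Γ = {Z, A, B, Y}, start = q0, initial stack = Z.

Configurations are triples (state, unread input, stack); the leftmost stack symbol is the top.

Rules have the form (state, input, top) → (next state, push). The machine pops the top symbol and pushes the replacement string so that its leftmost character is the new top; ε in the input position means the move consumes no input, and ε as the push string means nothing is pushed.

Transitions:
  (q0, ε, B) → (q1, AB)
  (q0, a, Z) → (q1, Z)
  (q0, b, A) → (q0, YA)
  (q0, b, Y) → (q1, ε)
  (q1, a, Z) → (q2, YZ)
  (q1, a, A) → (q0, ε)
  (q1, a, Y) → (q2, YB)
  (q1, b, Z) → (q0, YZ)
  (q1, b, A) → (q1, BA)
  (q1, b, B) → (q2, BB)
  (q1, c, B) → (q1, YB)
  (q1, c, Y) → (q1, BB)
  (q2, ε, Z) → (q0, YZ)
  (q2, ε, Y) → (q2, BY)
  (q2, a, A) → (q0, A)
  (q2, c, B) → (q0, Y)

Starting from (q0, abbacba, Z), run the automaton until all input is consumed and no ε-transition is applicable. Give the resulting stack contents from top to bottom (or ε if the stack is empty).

BYBZ

(q0, abbacba, Z)
  read a, top Z: go to q1, push Z → (q1, bbacba, Z)
  read b, top Z: go to q0, push YZ → (q0, bacba, YZ)
  read b, top Y: go to q1, push ε → (q1, acba, Z)
  read a, top Z: go to q2, push YZ → (q2, cba, YZ)
  ε-move, top Y: go to q2, push BY → (q2, cba, BYZ)
  read c, top B: go to q0, push Y → (q0, ba, YYZ)
  read b, top Y: go to q1, push ε → (q1, a, YZ)
  read a, top Y: go to q2, push YB → (q2, ε, YBZ)
  ε-move, top Y: go to q2, push BY → (q2, ε, BYBZ)
All input consumed in state q2 with stack BYBZ.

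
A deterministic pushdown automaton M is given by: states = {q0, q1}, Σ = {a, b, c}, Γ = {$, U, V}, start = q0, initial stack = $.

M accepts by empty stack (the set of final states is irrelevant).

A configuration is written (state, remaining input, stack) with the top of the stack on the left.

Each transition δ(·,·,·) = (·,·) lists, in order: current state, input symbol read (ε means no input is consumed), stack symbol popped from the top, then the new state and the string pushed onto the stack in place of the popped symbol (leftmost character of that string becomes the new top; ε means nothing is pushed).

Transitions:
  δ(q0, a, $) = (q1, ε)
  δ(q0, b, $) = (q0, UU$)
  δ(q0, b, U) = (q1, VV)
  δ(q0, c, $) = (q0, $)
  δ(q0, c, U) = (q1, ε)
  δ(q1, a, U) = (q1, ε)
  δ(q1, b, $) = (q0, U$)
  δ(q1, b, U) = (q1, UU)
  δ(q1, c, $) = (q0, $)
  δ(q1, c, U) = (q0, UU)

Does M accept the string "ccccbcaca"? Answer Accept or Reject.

(q0, ccccbcaca, $) ⊢ (q0, cccbcaca, $) ⊢ (q0, ccbcaca, $) ⊢ (q0, cbcaca, $) ⊢ (q0, bcaca, $) ⊢ (q0, caca, UU$) ⊢ (q1, aca, U$) ⊢ (q1, ca, $) ⊢ (q0, a, $) ⊢ (q1, ε, ε)
All input consumed and the stack is empty.

Accept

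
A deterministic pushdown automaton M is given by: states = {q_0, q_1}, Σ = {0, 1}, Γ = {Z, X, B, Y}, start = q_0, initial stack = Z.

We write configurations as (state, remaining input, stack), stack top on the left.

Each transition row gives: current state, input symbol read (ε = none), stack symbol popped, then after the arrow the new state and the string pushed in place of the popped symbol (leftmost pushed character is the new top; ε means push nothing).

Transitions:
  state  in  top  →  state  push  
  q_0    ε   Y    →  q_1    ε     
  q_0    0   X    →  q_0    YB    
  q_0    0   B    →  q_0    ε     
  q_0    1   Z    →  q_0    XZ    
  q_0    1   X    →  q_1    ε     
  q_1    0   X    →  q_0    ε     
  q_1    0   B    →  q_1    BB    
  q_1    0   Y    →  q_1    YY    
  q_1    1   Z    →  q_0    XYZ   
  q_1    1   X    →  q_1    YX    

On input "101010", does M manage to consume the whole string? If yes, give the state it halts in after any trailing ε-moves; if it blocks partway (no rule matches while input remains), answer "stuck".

(q_0, 101010, Z)
  read 1, top Z: go to q_0, push XZ → (q_0, 01010, XZ)
  read 0, top X: go to q_0, push YB → (q_0, 1010, YBZ)
  ε-move, top Y: go to q_1, push ε → (q_1, 1010, BZ)
No transition for (q_1, 1, top B); M blocks with input 1010 remaining.

stuck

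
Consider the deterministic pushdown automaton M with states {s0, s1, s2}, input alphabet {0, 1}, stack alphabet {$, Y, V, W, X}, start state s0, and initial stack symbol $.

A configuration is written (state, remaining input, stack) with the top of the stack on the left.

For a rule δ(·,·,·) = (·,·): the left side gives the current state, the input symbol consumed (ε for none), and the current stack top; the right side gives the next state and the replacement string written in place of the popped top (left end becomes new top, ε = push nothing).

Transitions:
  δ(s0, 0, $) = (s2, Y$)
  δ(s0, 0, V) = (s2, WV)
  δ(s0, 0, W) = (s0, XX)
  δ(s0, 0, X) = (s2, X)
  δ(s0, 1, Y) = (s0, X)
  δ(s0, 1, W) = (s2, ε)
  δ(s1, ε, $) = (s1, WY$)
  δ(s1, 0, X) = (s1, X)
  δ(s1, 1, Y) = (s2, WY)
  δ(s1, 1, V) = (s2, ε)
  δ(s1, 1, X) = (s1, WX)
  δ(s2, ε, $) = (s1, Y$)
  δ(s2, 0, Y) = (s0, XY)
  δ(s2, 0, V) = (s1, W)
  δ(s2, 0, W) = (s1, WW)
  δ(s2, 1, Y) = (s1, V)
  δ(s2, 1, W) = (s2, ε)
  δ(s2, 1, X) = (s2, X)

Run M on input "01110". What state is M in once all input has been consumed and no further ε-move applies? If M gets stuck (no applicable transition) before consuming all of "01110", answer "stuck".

s1

(s0, 01110, $)
  read 0, top $: go to s2, push Y$ → (s2, 1110, Y$)
  read 1, top Y: go to s1, push V → (s1, 110, V$)
  read 1, top V: go to s2, push ε → (s2, 10, $)
  ε-move, top $: go to s1, push Y$ → (s1, 10, Y$)
  read 1, top Y: go to s2, push WY → (s2, 0, WY$)
  read 0, top W: go to s1, push WW → (s1, ε, WWY$)
All input consumed; M is in state s1.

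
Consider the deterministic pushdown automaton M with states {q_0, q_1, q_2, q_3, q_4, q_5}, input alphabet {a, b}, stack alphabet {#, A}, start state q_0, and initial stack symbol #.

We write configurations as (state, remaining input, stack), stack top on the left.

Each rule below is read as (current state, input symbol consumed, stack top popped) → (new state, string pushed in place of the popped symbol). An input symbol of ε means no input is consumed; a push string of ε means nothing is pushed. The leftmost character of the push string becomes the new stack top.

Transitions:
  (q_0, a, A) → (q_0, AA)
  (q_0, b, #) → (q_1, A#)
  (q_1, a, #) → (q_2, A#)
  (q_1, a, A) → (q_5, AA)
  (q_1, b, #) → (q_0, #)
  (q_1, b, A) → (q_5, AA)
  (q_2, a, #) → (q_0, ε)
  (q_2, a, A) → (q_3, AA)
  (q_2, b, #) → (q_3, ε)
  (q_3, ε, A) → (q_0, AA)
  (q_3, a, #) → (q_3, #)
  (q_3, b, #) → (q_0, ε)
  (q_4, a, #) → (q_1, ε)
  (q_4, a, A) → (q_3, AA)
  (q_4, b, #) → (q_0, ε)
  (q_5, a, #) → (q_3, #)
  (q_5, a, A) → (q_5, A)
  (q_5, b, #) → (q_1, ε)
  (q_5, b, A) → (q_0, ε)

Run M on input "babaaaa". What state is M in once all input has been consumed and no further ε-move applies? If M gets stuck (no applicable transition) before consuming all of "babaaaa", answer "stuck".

(q_0, babaaaa, #) ⊢ (q_1, abaaaa, A#) ⊢ (q_5, baaaa, AA#) ⊢ (q_0, aaaa, A#) ⊢ (q_0, aaa, AA#) ⊢ (q_0, aa, AAA#) ⊢ (q_0, a, AAAA#) ⊢ (q_0, ε, AAAAA#)
All input consumed; M is in state q_0.

q_0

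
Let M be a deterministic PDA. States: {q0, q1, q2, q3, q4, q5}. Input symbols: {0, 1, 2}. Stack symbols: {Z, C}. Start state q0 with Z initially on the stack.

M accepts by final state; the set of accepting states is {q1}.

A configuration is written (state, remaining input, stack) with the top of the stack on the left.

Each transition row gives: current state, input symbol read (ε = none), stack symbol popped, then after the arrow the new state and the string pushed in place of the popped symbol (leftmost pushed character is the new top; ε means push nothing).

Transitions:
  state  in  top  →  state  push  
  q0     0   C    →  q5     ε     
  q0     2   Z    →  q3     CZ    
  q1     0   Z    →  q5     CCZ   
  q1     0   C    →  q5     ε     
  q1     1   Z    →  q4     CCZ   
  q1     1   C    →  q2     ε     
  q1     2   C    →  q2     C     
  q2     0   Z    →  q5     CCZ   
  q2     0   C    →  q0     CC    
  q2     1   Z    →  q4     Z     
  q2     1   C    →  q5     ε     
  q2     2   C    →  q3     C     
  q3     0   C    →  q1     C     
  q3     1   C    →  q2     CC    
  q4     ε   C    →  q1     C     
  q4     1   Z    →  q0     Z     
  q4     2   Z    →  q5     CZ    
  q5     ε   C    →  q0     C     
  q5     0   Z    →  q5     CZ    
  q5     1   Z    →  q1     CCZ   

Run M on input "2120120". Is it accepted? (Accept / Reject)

(q0, 2120120, Z)
  read 2, top Z: go to q3, push CZ → (q3, 120120, CZ)
  read 1, top C: go to q2, push CC → (q2, 20120, CCZ)
  read 2, top C: go to q3, push C → (q3, 0120, CCZ)
  read 0, top C: go to q1, push C → (q1, 120, CCZ)
  read 1, top C: go to q2, push ε → (q2, 20, CZ)
  read 2, top C: go to q3, push C → (q3, 0, CZ)
  read 0, top C: go to q1, push C → (q1, ε, CZ)
All input consumed; state q1 ∈ F.

Accept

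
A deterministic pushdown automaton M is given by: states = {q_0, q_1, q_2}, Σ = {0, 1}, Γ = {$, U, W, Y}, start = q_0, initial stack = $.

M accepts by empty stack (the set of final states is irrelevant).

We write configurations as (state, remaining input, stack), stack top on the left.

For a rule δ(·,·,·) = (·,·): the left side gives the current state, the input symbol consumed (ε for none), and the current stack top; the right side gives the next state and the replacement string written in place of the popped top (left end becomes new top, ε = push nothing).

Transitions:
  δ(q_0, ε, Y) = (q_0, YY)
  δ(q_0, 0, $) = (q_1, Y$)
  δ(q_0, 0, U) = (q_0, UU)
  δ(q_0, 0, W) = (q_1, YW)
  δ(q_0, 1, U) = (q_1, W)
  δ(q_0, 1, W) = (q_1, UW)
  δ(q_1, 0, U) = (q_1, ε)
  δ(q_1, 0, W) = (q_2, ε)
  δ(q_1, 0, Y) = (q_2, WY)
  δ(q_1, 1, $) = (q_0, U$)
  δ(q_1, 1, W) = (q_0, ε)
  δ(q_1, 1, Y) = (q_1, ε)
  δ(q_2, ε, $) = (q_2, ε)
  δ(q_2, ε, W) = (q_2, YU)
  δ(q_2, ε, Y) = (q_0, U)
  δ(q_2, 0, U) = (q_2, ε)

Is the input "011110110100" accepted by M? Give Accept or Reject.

(q_0, 011110110100, $) ⊢ (q_1, 11110110100, Y$) ⊢ (q_1, 1110110100, $) ⊢ (q_0, 110110100, U$) ⊢ (q_1, 10110100, W$) ⊢ (q_0, 0110100, $) ⊢ (q_1, 110100, Y$) ⊢ (q_1, 10100, $) ⊢ (q_0, 0100, U$) ⊢ (q_0, 100, UU$) ⊢ (q_1, 00, WU$) ⊢ (q_2, 0, U$) ⊢ (q_2, ε, $) ⊢ (q_2, ε, ε)
All input consumed and the stack is empty.

Accept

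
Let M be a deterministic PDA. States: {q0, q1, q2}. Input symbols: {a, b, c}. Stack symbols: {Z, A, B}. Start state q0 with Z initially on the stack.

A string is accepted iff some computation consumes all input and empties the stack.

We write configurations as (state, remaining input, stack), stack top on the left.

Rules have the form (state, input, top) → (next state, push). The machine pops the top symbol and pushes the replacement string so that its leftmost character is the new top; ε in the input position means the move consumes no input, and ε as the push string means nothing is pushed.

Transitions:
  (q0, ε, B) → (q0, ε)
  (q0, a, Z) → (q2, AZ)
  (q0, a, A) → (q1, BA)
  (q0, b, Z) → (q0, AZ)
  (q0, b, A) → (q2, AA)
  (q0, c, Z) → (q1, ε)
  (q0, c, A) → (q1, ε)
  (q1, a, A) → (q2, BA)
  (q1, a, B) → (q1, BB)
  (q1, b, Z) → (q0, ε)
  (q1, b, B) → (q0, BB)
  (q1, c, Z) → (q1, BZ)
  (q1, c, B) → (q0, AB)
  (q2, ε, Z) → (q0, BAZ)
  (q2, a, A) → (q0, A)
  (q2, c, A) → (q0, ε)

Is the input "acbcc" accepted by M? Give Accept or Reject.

Reject

(q0, acbcc, Z)
  read a, top Z: go to q2, push AZ → (q2, cbcc, AZ)
  read c, top A: go to q0, push ε → (q0, bcc, Z)
  read b, top Z: go to q0, push AZ → (q0, cc, AZ)
  read c, top A: go to q1, push ε → (q1, c, Z)
  read c, top Z: go to q1, push BZ → (q1, ε, BZ)
All input consumed; stack is BZ, not empty, and no further ε-move applies.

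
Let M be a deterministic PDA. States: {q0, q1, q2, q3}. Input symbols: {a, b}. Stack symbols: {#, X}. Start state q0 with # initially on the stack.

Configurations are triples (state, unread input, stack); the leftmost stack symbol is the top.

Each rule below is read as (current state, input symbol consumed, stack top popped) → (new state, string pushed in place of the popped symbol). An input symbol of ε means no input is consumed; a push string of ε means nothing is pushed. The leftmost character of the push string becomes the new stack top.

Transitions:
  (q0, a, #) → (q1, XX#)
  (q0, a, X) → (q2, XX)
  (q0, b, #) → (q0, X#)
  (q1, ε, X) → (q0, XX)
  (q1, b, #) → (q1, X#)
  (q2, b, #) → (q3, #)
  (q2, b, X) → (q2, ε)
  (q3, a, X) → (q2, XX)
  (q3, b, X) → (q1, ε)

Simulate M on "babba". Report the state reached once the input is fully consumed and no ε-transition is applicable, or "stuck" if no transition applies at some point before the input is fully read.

(q0, babba, #)
  read b, top #: go to q0, push X# → (q0, abba, X#)
  read a, top X: go to q2, push XX → (q2, bba, XX#)
  read b, top X: go to q2, push ε → (q2, ba, X#)
  read b, top X: go to q2, push ε → (q2, a, #)
No transition for (q2, a, top #); M blocks with input a remaining.

stuck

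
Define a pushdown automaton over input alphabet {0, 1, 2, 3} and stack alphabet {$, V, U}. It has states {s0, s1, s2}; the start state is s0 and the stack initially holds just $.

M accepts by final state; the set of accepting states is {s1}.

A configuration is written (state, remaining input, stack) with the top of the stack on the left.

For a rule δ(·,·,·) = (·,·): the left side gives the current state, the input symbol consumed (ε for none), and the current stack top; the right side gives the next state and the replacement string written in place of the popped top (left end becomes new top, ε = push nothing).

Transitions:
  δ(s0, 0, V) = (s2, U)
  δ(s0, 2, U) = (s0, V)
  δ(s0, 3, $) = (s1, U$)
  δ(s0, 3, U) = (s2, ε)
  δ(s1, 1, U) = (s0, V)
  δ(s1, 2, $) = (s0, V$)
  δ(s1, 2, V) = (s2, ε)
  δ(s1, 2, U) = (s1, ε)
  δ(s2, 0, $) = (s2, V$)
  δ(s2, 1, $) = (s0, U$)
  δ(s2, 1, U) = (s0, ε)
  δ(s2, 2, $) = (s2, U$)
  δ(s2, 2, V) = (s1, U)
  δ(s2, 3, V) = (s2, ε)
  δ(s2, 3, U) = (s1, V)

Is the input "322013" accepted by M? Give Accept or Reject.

Accept

One accepting computation: (s0, 322013, $) ⊢ (s1, 22013, U$) ⊢ (s1, 2013, $) ⊢ (s0, 013, V$) ⊢ (s2, 13, U$) ⊢ (s0, 3, $) ⊢ (s1, ε, U$)
All input consumed and state s1 ∈ F.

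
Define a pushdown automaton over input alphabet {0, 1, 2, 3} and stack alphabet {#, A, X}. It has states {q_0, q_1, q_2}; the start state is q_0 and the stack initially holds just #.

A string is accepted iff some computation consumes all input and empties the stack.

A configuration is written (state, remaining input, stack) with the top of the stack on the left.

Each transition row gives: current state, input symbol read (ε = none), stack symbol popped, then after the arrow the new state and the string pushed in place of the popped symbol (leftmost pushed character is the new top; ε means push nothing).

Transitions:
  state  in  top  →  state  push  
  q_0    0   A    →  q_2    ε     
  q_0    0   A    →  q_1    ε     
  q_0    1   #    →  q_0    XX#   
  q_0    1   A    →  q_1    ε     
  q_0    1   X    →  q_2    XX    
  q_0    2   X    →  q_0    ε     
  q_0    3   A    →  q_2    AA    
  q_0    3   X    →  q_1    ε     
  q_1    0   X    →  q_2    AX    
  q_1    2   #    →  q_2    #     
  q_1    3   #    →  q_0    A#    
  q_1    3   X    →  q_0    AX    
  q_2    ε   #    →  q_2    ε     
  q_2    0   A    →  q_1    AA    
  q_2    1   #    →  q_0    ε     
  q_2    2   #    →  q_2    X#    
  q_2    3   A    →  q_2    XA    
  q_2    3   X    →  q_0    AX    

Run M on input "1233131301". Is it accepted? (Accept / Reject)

One accepting computation: (q_0, 1233131301, #) ⊢ (q_0, 233131301, XX#) ⊢ (q_0, 33131301, X#) ⊢ (q_1, 3131301, #) ⊢ (q_0, 131301, A#) ⊢ (q_1, 31301, #) ⊢ (q_0, 1301, A#) ⊢ (q_1, 301, #) ⊢ (q_0, 01, A#) ⊢ (q_2, 1, #) ⊢ (q_0, ε, ε)
All input consumed and the stack is empty.

Accept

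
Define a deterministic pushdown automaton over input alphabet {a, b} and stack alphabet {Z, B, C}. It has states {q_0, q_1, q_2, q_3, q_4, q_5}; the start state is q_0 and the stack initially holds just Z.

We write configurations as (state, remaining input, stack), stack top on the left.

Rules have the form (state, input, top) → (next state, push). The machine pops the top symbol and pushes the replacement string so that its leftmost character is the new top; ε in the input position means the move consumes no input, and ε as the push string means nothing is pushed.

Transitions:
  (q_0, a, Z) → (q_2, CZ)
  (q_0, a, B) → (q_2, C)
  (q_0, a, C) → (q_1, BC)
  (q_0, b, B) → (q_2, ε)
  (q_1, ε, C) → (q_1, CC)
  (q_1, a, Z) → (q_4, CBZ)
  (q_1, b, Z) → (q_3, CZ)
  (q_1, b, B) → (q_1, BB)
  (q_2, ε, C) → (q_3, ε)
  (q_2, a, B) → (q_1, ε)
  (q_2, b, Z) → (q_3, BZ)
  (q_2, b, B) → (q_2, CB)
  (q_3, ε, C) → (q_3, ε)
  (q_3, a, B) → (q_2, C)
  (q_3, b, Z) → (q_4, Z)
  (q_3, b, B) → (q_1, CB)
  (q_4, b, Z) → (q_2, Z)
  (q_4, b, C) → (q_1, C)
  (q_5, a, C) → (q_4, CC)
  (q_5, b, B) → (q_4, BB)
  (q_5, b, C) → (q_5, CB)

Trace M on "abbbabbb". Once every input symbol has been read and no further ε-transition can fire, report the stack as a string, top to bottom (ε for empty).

BZ

(q_0, abbbabbb, Z)
  read a, top Z: go to q_2, push CZ → (q_2, bbbabbb, CZ)
  ε-move, top C: go to q_3, push ε → (q_3, bbbabbb, Z)
  read b, top Z: go to q_4, push Z → (q_4, bbabbb, Z)
  read b, top Z: go to q_2, push Z → (q_2, babbb, Z)
  read b, top Z: go to q_3, push BZ → (q_3, abbb, BZ)
  read a, top B: go to q_2, push C → (q_2, bbb, CZ)
  ε-move, top C: go to q_3, push ε → (q_3, bbb, Z)
  read b, top Z: go to q_4, push Z → (q_4, bb, Z)
  read b, top Z: go to q_2, push Z → (q_2, b, Z)
  read b, top Z: go to q_3, push BZ → (q_3, ε, BZ)
All input consumed in state q_3 with stack BZ.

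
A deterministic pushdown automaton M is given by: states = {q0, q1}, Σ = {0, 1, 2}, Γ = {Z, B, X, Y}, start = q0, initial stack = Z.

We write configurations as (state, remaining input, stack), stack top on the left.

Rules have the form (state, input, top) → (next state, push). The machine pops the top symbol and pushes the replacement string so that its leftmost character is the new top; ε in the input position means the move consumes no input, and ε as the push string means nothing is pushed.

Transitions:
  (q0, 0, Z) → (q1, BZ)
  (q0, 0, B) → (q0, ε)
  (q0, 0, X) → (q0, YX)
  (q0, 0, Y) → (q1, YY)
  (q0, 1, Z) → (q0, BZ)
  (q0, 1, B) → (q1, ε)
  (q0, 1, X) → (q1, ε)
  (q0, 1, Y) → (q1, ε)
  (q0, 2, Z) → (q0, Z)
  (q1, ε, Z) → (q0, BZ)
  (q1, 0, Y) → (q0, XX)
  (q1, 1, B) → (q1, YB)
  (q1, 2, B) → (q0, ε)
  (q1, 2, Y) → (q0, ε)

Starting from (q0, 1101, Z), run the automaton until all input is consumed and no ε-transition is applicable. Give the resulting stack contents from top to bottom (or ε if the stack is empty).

(q0, 1101, Z)
  read 1, top Z: go to q0, push BZ → (q0, 101, BZ)
  read 1, top B: go to q1, push ε → (q1, 01, Z)
  ε-move, top Z: go to q0, push BZ → (q0, 01, BZ)
  read 0, top B: go to q0, push ε → (q0, 1, Z)
  read 1, top Z: go to q0, push BZ → (q0, ε, BZ)
All input consumed in state q0 with stack BZ.

BZ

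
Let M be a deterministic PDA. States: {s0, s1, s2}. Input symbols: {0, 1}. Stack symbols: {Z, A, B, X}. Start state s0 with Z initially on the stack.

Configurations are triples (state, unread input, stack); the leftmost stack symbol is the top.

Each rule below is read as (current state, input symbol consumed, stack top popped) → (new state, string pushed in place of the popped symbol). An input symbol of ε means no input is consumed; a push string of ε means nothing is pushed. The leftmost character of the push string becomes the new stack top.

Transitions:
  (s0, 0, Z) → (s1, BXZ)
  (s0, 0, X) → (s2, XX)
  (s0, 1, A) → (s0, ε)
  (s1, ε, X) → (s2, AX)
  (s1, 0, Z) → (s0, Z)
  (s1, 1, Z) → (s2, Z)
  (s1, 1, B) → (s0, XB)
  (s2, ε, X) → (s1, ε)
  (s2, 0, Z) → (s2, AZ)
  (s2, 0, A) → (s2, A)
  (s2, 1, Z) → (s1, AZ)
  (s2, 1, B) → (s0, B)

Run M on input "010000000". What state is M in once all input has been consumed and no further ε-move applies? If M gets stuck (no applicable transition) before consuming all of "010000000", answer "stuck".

s2

(s0, 010000000, Z)
  read 0, top Z: go to s1, push BXZ → (s1, 10000000, BXZ)
  read 1, top B: go to s0, push XB → (s0, 0000000, XBXZ)
  read 0, top X: go to s2, push XX → (s2, 000000, XXBXZ)
  ε-move, top X: go to s1, push ε → (s1, 000000, XBXZ)
  ε-move, top X: go to s2, push AX → (s2, 000000, AXBXZ)
  read 0, top A: go to s2, push A → (s2, 00000, AXBXZ)
  read 0, top A: go to s2, push A → (s2, 0000, AXBXZ)
  read 0, top A: go to s2, push A → (s2, 000, AXBXZ)
  read 0, top A: go to s2, push A → (s2, 00, AXBXZ)
  read 0, top A: go to s2, push A → (s2, 0, AXBXZ)
  read 0, top A: go to s2, push A → (s2, ε, AXBXZ)
All input consumed; M is in state s2.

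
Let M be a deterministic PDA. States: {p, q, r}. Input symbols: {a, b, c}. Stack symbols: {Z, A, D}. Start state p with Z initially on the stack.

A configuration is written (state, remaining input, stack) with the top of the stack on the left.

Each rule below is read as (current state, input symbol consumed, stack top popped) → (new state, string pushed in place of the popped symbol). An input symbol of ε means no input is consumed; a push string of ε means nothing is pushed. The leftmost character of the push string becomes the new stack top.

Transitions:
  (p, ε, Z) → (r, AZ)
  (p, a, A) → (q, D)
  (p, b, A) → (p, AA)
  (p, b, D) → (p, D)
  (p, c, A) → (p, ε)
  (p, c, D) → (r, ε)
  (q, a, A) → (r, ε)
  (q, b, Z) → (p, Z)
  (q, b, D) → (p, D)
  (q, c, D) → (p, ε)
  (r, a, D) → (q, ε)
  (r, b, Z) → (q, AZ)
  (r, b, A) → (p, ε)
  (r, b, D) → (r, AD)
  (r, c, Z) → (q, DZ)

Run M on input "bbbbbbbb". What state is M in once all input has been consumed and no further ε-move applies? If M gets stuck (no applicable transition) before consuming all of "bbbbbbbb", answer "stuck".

r

(p, bbbbbbbb, Z)
  ε-move, top Z: go to r, push AZ → (r, bbbbbbbb, AZ)
  read b, top A: go to p, push ε → (p, bbbbbbb, Z)
  ε-move, top Z: go to r, push AZ → (r, bbbbbbb, AZ)
  read b, top A: go to p, push ε → (p, bbbbbb, Z)
  ε-move, top Z: go to r, push AZ → (r, bbbbbb, AZ)
  read b, top A: go to p, push ε → (p, bbbbb, Z)
  ε-move, top Z: go to r, push AZ → (r, bbbbb, AZ)
  read b, top A: go to p, push ε → (p, bbbb, Z)
  ε-move, top Z: go to r, push AZ → (r, bbbb, AZ)
  read b, top A: go to p, push ε → (p, bbb, Z)
  ε-move, top Z: go to r, push AZ → (r, bbb, AZ)
  read b, top A: go to p, push ε → (p, bb, Z)
  ε-move, top Z: go to r, push AZ → (r, bb, AZ)
  read b, top A: go to p, push ε → (p, b, Z)
  ε-move, top Z: go to r, push AZ → (r, b, AZ)
  read b, top A: go to p, push ε → (p, ε, Z)
  ε-move, top Z: go to r, push AZ → (r, ε, AZ)
All input consumed; M is in state r.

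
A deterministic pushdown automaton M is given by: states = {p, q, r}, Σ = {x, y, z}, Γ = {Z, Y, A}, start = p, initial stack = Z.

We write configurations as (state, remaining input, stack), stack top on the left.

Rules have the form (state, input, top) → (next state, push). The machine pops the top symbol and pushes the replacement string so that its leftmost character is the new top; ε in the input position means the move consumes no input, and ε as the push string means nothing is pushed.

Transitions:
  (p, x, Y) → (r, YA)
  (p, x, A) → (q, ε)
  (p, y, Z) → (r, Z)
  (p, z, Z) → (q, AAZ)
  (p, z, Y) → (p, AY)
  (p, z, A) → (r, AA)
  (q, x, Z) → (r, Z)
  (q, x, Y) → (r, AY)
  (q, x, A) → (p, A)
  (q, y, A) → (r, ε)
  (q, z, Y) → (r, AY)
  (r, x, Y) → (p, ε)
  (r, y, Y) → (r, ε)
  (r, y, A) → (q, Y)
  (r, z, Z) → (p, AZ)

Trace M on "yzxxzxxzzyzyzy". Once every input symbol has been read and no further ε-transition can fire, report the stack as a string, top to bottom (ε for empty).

YYYAZ

(p, yzxxzxxzzyzyzy, Z)
  read y, top Z: go to r, push Z → (r, zxxzxxzzyzyzy, Z)
  read z, top Z: go to p, push AZ → (p, xxzxxzzyzyzy, AZ)
  read x, top A: go to q, push ε → (q, xzxxzzyzyzy, Z)
  read x, top Z: go to r, push Z → (r, zxxzzyzyzy, Z)
  read z, top Z: go to p, push AZ → (p, xxzzyzyzy, AZ)
  read x, top A: go to q, push ε → (q, xzzyzyzy, Z)
  read x, top Z: go to r, push Z → (r, zzyzyzy, Z)
  read z, top Z: go to p, push AZ → (p, zyzyzy, AZ)
  read z, top A: go to r, push AA → (r, yzyzy, AAZ)
  read y, top A: go to q, push Y → (q, zyzy, YAZ)
  read z, top Y: go to r, push AY → (r, yzy, AYAZ)
  read y, top A: go to q, push Y → (q, zy, YYAZ)
  read z, top Y: go to r, push AY → (r, y, AYYAZ)
  read y, top A: go to q, push Y → (q, ε, YYYAZ)
All input consumed in state q with stack YYYAZ.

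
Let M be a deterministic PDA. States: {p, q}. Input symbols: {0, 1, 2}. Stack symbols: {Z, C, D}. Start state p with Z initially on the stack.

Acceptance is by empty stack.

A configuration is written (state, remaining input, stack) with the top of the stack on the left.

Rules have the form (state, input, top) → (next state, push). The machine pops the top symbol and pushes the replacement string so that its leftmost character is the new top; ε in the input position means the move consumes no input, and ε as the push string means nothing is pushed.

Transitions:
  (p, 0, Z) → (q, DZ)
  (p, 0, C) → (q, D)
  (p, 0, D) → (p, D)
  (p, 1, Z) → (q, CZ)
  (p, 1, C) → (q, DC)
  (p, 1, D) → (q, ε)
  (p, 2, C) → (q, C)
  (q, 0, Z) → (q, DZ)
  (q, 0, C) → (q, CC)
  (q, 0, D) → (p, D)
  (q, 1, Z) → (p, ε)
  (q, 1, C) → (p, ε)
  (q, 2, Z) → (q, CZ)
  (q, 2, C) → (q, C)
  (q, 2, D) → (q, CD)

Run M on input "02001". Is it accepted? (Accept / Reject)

(p, 02001, Z)
  read 0, top Z: go to q, push DZ → (q, 2001, DZ)
  read 2, top D: go to q, push CD → (q, 001, CDZ)
  read 0, top C: go to q, push CC → (q, 01, CCDZ)
  read 0, top C: go to q, push CC → (q, 1, CCCDZ)
  read 1, top C: go to p, push ε → (p, ε, CCDZ)
All input consumed; stack is CCDZ, not empty, and no further ε-move applies.

Reject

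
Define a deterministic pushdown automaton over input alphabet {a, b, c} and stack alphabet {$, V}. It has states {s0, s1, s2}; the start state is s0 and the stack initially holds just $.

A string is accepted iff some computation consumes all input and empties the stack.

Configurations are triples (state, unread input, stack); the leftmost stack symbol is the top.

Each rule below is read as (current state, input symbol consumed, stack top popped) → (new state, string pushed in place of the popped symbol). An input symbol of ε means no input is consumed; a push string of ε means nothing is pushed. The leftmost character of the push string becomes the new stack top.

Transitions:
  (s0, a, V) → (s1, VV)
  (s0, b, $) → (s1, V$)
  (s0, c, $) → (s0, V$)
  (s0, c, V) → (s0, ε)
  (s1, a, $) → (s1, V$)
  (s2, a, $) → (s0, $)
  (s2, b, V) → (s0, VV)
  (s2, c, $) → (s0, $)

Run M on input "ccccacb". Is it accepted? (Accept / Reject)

Reject

(s0, ccccacb, $)
  read c, top $: go to s0, push V$ → (s0, cccacb, V$)
  read c, top V: go to s0, push ε → (s0, ccacb, $)
  read c, top $: go to s0, push V$ → (s0, cacb, V$)
  read c, top V: go to s0, push ε → (s0, acb, $)
No transition applies at (s0, acb, $); input not fully consumed.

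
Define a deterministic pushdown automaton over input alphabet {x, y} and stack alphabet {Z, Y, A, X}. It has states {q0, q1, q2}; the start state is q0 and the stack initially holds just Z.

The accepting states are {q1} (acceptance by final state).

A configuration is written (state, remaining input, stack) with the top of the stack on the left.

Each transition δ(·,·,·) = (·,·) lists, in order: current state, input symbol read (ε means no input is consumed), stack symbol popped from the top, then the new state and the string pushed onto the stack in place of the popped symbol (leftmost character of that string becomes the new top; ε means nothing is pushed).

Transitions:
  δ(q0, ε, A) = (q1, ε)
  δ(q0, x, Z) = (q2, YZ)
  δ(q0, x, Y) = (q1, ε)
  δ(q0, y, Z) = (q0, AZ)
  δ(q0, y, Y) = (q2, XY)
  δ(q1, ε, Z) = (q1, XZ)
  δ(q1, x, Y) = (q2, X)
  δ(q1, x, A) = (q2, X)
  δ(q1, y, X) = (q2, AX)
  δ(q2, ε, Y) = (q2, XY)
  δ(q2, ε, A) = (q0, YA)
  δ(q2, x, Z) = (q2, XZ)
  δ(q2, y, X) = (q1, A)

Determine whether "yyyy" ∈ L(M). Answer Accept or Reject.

Accept

(q0, yyyy, Z)
  read y, top Z: go to q0, push AZ → (q0, yyy, AZ)
  ε-move, top A: go to q1, push ε → (q1, yyy, Z)
  ε-move, top Z: go to q1, push XZ → (q1, yyy, XZ)
  read y, top X: go to q2, push AX → (q2, yy, AXZ)
  ε-move, top A: go to q0, push YA → (q0, yy, YAXZ)
  read y, top Y: go to q2, push XY → (q2, y, XYAXZ)
  read y, top X: go to q1, push A → (q1, ε, AYAXZ)
All input consumed; state q1 ∈ F.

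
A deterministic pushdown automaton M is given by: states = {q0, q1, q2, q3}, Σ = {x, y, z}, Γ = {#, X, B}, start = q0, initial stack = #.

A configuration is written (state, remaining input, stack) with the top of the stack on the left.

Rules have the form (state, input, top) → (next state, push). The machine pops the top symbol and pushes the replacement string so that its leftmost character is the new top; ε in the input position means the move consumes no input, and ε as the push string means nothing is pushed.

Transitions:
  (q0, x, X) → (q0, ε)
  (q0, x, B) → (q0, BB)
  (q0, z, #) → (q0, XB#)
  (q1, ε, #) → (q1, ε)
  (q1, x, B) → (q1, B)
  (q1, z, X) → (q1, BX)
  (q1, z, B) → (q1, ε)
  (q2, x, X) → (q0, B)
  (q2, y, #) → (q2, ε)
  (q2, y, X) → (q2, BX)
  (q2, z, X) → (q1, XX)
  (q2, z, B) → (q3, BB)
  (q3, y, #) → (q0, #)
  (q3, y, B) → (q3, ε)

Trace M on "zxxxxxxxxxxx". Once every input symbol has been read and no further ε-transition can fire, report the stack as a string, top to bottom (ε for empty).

(q0, zxxxxxxxxxxx, #) ⊢ (q0, xxxxxxxxxxx, XB#) ⊢ (q0, xxxxxxxxxx, B#) ⊢ (q0, xxxxxxxxx, BB#) ⊢ (q0, xxxxxxxx, BBB#) ⊢ (q0, xxxxxxx, BBBB#) ⊢ (q0, xxxxxx, BBBBB#) ⊢ (q0, xxxxx, BBBBBB#) ⊢ (q0, xxxx, BBBBBBB#) ⊢ (q0, xxx, BBBBBBBB#) ⊢ (q0, xx, BBBBBBBBB#) ⊢ (q0, x, BBBBBBBBBB#) ⊢ (q0, ε, BBBBBBBBBBB#)
All input consumed in state q0 with stack BBBBBBBBBBB#.

BBBBBBBBBBB#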